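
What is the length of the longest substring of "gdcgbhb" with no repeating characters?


Input: "gdcgbhb"
Sliding window (track last position of each char):
  Position 0 ('g'): window [0,0] length 1 -- new best
  Position 1 ('d'): window [0,1] length 2 -- new best
  Position 2 ('c'): window [0,2] length 3 -- new best
  Position 3 ('g'): repeat (last at 0), move window start to 1
  Position 3 ('g'): window [1,3] length 3
  Position 4 ('b'): window [1,4] length 4 -- new best
  Position 5 ('h'): window [1,5] length 5 -- new best
  Position 6 ('b'): repeat (last at 4), move window start to 5
  Position 6 ('b'): window [5,6] length 2
Longest substring with no repeats: "dcgbh" with length 5

5


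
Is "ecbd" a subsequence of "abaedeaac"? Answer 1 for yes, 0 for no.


Check if "ecbd" is a subsequence of "abaedeaac"
Greedy scan:
  Position 0 ('a'): no match needed
  Position 1 ('b'): no match needed
  Position 2 ('a'): no match needed
  Position 3 ('e'): matches sub[0] = 'e'
  Position 4 ('d'): no match needed
  Position 5 ('e'): no match needed
  Position 6 ('a'): no match needed
  Position 7 ('a'): no match needed
  Position 8 ('c'): matches sub[1] = 'c'
Only matched 2/4 characters => not a subsequence

0


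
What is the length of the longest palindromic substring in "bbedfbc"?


Input: "bbedfbc"
Checking substrings for palindromes:
  [0:2] "bb" (len 2) => palindrome
Longest palindromic substring: "bb" with length 2

2


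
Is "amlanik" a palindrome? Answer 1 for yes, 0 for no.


Input: amlanik
Reversed: kinalma
  Compare pos 0 ('a') with pos 6 ('k'): MISMATCH
  Compare pos 1 ('m') with pos 5 ('i'): MISMATCH
  Compare pos 2 ('l') with pos 4 ('n'): MISMATCH
Result: not a palindrome

0


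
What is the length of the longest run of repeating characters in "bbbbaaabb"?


Input: "bbbbaaabb"
Scanning for longest run:
  Position 1 ('b'): continues run of 'b', length=2
  Position 2 ('b'): continues run of 'b', length=3
  Position 3 ('b'): continues run of 'b', length=4
  Position 4 ('a'): new char, reset run to 1
  Position 5 ('a'): continues run of 'a', length=2
  Position 6 ('a'): continues run of 'a', length=3
  Position 7 ('b'): new char, reset run to 1
  Position 8 ('b'): continues run of 'b', length=2
Longest run: 'b' with length 4

4


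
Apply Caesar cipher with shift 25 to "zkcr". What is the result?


Caesar cipher: shift "zkcr" by 25
  'z' (pos 25) + 25 = pos 24 = 'y'
  'k' (pos 10) + 25 = pos 9 = 'j'
  'c' (pos 2) + 25 = pos 1 = 'b'
  'r' (pos 17) + 25 = pos 16 = 'q'
Result: yjbq

yjbq


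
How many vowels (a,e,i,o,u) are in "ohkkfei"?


Input: ohkkfei
Checking each character:
  'o' at position 0: vowel (running total: 1)
  'h' at position 1: consonant
  'k' at position 2: consonant
  'k' at position 3: consonant
  'f' at position 4: consonant
  'e' at position 5: vowel (running total: 2)
  'i' at position 6: vowel (running total: 3)
Total vowels: 3

3


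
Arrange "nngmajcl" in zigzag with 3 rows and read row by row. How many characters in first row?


Zigzag "nngmajcl" into 3 rows:
Placing characters:
  'n' => row 0
  'n' => row 1
  'g' => row 2
  'm' => row 1
  'a' => row 0
  'j' => row 1
  'c' => row 2
  'l' => row 1
Rows:
  Row 0: "na"
  Row 1: "nmjl"
  Row 2: "gc"
First row length: 2

2


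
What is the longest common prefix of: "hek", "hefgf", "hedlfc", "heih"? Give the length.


Words: hek, hefgf, hedlfc, heih
  Position 0: all 'h' => match
  Position 1: all 'e' => match
  Position 2: ('k', 'f', 'd', 'i') => mismatch, stop
LCP = "he" (length 2)

2


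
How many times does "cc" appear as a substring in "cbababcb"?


Searching for "cc" in "cbababcb"
Scanning each position:
  Position 0: "cb" => no
  Position 1: "ba" => no
  Position 2: "ab" => no
  Position 3: "ba" => no
  Position 4: "ab" => no
  Position 5: "bc" => no
  Position 6: "cb" => no
Total occurrences: 0

0


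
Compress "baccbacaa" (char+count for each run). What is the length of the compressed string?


Input: baccbacaa
Runs:
  'b' x 1 => "b1"
  'a' x 1 => "a1"
  'c' x 2 => "c2"
  'b' x 1 => "b1"
  'a' x 1 => "a1"
  'c' x 1 => "c1"
  'a' x 2 => "a2"
Compressed: "b1a1c2b1a1c1a2"
Compressed length: 14

14


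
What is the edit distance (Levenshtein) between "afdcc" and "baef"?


Computing edit distance: "afdcc" -> "baef"
DP table:
           b    a    e    f
      0    1    2    3    4
  a   1    1    1    2    3
  f   2    2    2    2    2
  d   3    3    3    3    3
  c   4    4    4    4    4
  c   5    5    5    5    5
Edit distance = dp[5][4] = 5

5


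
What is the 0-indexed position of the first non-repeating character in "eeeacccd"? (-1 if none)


Input: eeeacccd
Character frequencies:
  'a': 1
  'c': 3
  'd': 1
  'e': 3
Scanning left to right for freq == 1:
  Position 0 ('e'): freq=3, skip
  Position 1 ('e'): freq=3, skip
  Position 2 ('e'): freq=3, skip
  Position 3 ('a'): unique! => answer = 3

3


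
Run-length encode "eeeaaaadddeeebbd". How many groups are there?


Input: eeeaaaadddeeebbd
Scanning for consecutive runs:
  Group 1: 'e' x 3 (positions 0-2)
  Group 2: 'a' x 4 (positions 3-6)
  Group 3: 'd' x 3 (positions 7-9)
  Group 4: 'e' x 3 (positions 10-12)
  Group 5: 'b' x 2 (positions 13-14)
  Group 6: 'd' x 1 (positions 15-15)
Total groups: 6

6


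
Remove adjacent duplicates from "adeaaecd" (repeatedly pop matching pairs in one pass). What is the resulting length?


Input: adeaaecd
Stack-based adjacent duplicate removal:
  Read 'a': push. Stack: a
  Read 'd': push. Stack: ad
  Read 'e': push. Stack: ade
  Read 'a': push. Stack: adea
  Read 'a': matches stack top 'a' => pop. Stack: ade
  Read 'e': matches stack top 'e' => pop. Stack: ad
  Read 'c': push. Stack: adc
  Read 'd': push. Stack: adcd
Final stack: "adcd" (length 4)

4


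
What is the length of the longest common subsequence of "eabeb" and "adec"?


LCS of "eabeb" and "adec"
DP table:
           a    d    e    c
      0    0    0    0    0
  e   0    0    0    1    1
  a   0    1    1    1    1
  b   0    1    1    1    1
  e   0    1    1    2    2
  b   0    1    1    2    2
LCS length = dp[5][4] = 2

2


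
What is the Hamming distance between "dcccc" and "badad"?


Comparing "dcccc" and "badad" position by position:
  Position 0: 'd' vs 'b' => differ
  Position 1: 'c' vs 'a' => differ
  Position 2: 'c' vs 'd' => differ
  Position 3: 'c' vs 'a' => differ
  Position 4: 'c' vs 'd' => differ
Total differences (Hamming distance): 5

5


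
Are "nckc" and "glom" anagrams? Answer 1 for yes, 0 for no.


Strings: "nckc", "glom"
Sorted first:  cckn
Sorted second: glmo
Differ at position 0: 'c' vs 'g' => not anagrams

0


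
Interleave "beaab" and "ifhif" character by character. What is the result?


Interleaving "beaab" and "ifhif":
  Position 0: 'b' from first, 'i' from second => "bi"
  Position 1: 'e' from first, 'f' from second => "ef"
  Position 2: 'a' from first, 'h' from second => "ah"
  Position 3: 'a' from first, 'i' from second => "ai"
  Position 4: 'b' from first, 'f' from second => "bf"
Result: biefahaibf

biefahaibf


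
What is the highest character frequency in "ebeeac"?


Input: ebeeac
Character counts:
  'a': 1
  'b': 1
  'c': 1
  'e': 3
Maximum frequency: 3

3


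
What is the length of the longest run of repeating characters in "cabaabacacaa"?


Input: "cabaabacacaa"
Scanning for longest run:
  Position 1 ('a'): new char, reset run to 1
  Position 2 ('b'): new char, reset run to 1
  Position 3 ('a'): new char, reset run to 1
  Position 4 ('a'): continues run of 'a', length=2
  Position 5 ('b'): new char, reset run to 1
  Position 6 ('a'): new char, reset run to 1
  Position 7 ('c'): new char, reset run to 1
  Position 8 ('a'): new char, reset run to 1
  Position 9 ('c'): new char, reset run to 1
  Position 10 ('a'): new char, reset run to 1
  Position 11 ('a'): continues run of 'a', length=2
Longest run: 'a' with length 2

2


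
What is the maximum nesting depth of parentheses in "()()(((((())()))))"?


Input: "()()(((((())()))))"
Tracking depth:
  Position 0 '(': depth becomes 1
  Position 1 ')': depth becomes 0
  Position 2 '(': depth becomes 1
  Position 3 ')': depth becomes 0
  Position 4 '(': depth becomes 1
  Position 5 '(': depth becomes 2
  Position 6 '(': depth becomes 3
  Position 7 '(': depth becomes 4
  Position 8 '(': depth becomes 5
  Position 9 '(': depth becomes 6
  Position 10 ')': depth becomes 5
  Position 11 ')': depth becomes 4
  Position 12 '(': depth becomes 5
  Position 13 ')': depth becomes 4
  Position 14 ')': depth becomes 3
  Position 15 ')': depth becomes 2
  Position 16 ')': depth becomes 1
  Position 17 ')': depth becomes 0
Maximum depth reached: 6

6


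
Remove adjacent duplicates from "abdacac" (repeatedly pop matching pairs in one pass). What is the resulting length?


Input: abdacac
Stack-based adjacent duplicate removal:
  Read 'a': push. Stack: a
  Read 'b': push. Stack: ab
  Read 'd': push. Stack: abd
  Read 'a': push. Stack: abda
  Read 'c': push. Stack: abdac
  Read 'a': push. Stack: abdaca
  Read 'c': push. Stack: abdacac
Final stack: "abdacac" (length 7)

7


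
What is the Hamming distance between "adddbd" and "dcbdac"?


Comparing "adddbd" and "dcbdac" position by position:
  Position 0: 'a' vs 'd' => differ
  Position 1: 'd' vs 'c' => differ
  Position 2: 'd' vs 'b' => differ
  Position 3: 'd' vs 'd' => same
  Position 4: 'b' vs 'a' => differ
  Position 5: 'd' vs 'c' => differ
Total differences (Hamming distance): 5

5


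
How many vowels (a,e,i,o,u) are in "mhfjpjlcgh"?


Input: mhfjpjlcgh
Checking each character:
  'm' at position 0: consonant
  'h' at position 1: consonant
  'f' at position 2: consonant
  'j' at position 3: consonant
  'p' at position 4: consonant
  'j' at position 5: consonant
  'l' at position 6: consonant
  'c' at position 7: consonant
  'g' at position 8: consonant
  'h' at position 9: consonant
Total vowels: 0

0


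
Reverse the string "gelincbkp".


Input: gelincbkp
Reading characters right to left:
  Position 8: 'p'
  Position 7: 'k'
  Position 6: 'b'
  Position 5: 'c'
  Position 4: 'n'
  Position 3: 'i'
  Position 2: 'l'
  Position 1: 'e'
  Position 0: 'g'
Reversed: pkbcnileg

pkbcnileg


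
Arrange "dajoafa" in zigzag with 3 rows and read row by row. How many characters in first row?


Zigzag "dajoafa" into 3 rows:
Placing characters:
  'd' => row 0
  'a' => row 1
  'j' => row 2
  'o' => row 1
  'a' => row 0
  'f' => row 1
  'a' => row 2
Rows:
  Row 0: "da"
  Row 1: "aof"
  Row 2: "ja"
First row length: 2

2


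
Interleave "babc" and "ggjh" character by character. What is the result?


Interleaving "babc" and "ggjh":
  Position 0: 'b' from first, 'g' from second => "bg"
  Position 1: 'a' from first, 'g' from second => "ag"
  Position 2: 'b' from first, 'j' from second => "bj"
  Position 3: 'c' from first, 'h' from second => "ch"
Result: bgagbjch

bgagbjch


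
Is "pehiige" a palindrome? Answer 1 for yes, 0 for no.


Input: pehiige
Reversed: egiihep
  Compare pos 0 ('p') with pos 6 ('e'): MISMATCH
  Compare pos 1 ('e') with pos 5 ('g'): MISMATCH
  Compare pos 2 ('h') with pos 4 ('i'): MISMATCH
Result: not a palindrome

0


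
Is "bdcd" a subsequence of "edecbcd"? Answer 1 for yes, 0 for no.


Check if "bdcd" is a subsequence of "edecbcd"
Greedy scan:
  Position 0 ('e'): no match needed
  Position 1 ('d'): no match needed
  Position 2 ('e'): no match needed
  Position 3 ('c'): no match needed
  Position 4 ('b'): matches sub[0] = 'b'
  Position 5 ('c'): no match needed
  Position 6 ('d'): matches sub[1] = 'd'
Only matched 2/4 characters => not a subsequence

0


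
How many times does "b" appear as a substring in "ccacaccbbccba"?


Searching for "b" in "ccacaccbbccba"
Scanning each position:
  Position 0: "c" => no
  Position 1: "c" => no
  Position 2: "a" => no
  Position 3: "c" => no
  Position 4: "a" => no
  Position 5: "c" => no
  Position 6: "c" => no
  Position 7: "b" => MATCH
  Position 8: "b" => MATCH
  Position 9: "c" => no
  Position 10: "c" => no
  Position 11: "b" => MATCH
  Position 12: "a" => no
Total occurrences: 3

3


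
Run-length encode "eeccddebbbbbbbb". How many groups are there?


Input: eeccddebbbbbbbb
Scanning for consecutive runs:
  Group 1: 'e' x 2 (positions 0-1)
  Group 2: 'c' x 2 (positions 2-3)
  Group 3: 'd' x 2 (positions 4-5)
  Group 4: 'e' x 1 (positions 6-6)
  Group 5: 'b' x 8 (positions 7-14)
Total groups: 5

5


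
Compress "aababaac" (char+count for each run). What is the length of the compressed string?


Input: aababaac
Runs:
  'a' x 2 => "a2"
  'b' x 1 => "b1"
  'a' x 1 => "a1"
  'b' x 1 => "b1"
  'a' x 2 => "a2"
  'c' x 1 => "c1"
Compressed: "a2b1a1b1a2c1"
Compressed length: 12

12


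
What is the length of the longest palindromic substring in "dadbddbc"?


Input: "dadbddbc"
Checking substrings for palindromes:
  [3:7] "bddb" (len 4) => palindrome
  [0:3] "dad" (len 3) => palindrome
  [2:5] "dbd" (len 3) => palindrome
  [4:6] "dd" (len 2) => palindrome
Longest palindromic substring: "bddb" with length 4

4


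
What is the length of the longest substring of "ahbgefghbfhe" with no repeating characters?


Input: "ahbgefghbfhe"
Sliding window (track last position of each char):
  Position 0 ('a'): window [0,0] length 1 -- new best
  Position 1 ('h'): window [0,1] length 2 -- new best
  Position 2 ('b'): window [0,2] length 3 -- new best
  Position 3 ('g'): window [0,3] length 4 -- new best
  Position 4 ('e'): window [0,4] length 5 -- new best
  Position 5 ('f'): window [0,5] length 6 -- new best
  Position 6 ('g'): repeat (last at 3), move window start to 4
  Position 6 ('g'): window [4,6] length 3
  Position 7 ('h'): window [4,7] length 4
  Position 8 ('b'): window [4,8] length 5
  Position 9 ('f'): repeat (last at 5), move window start to 6
  Position 9 ('f'): window [6,9] length 4
  Position 10 ('h'): repeat (last at 7), move window start to 8
  Position 10 ('h'): window [8,10] length 3
  Position 11 ('e'): window [8,11] length 4
Longest substring with no repeats: "ahbgef" with length 6

6


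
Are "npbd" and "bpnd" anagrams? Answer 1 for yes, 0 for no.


Strings: "npbd", "bpnd"
Sorted first:  bdnp
Sorted second: bdnp
Sorted forms match => anagrams

1


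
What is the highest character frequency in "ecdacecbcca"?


Input: ecdacecbcca
Character counts:
  'a': 2
  'b': 1
  'c': 5
  'd': 1
  'e': 2
Maximum frequency: 5

5


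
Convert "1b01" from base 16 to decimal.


Input: "1b01" in base 16
Positional expansion:
  Digit '1' (value 1) x 16^3 = 4096
  Digit 'b' (value 11) x 16^2 = 2816
  Digit '0' (value 0) x 16^1 = 0
  Digit '1' (value 1) x 16^0 = 1
Sum = 6913

6913


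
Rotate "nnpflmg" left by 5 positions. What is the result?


Input: "nnpflmg", rotate left by 5
First 5 characters: "nnpfl"
Remaining characters: "mg"
Concatenate remaining + first: "mg" + "nnpfl" = "mgnnpfl"

mgnnpfl


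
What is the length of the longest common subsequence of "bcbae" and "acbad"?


LCS of "bcbae" and "acbad"
DP table:
           a    c    b    a    d
      0    0    0    0    0    0
  b   0    0    0    1    1    1
  c   0    0    1    1    1    1
  b   0    0    1    2    2    2
  a   0    1    1    2    3    3
  e   0    1    1    2    3    3
LCS length = dp[5][5] = 3

3


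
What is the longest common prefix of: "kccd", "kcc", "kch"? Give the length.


Words: kccd, kcc, kch
  Position 0: all 'k' => match
  Position 1: all 'c' => match
  Position 2: ('c', 'c', 'h') => mismatch, stop
LCP = "kc" (length 2)

2


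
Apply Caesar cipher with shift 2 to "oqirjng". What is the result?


Caesar cipher: shift "oqirjng" by 2
  'o' (pos 14) + 2 = pos 16 = 'q'
  'q' (pos 16) + 2 = pos 18 = 's'
  'i' (pos 8) + 2 = pos 10 = 'k'
  'r' (pos 17) + 2 = pos 19 = 't'
  'j' (pos 9) + 2 = pos 11 = 'l'
  'n' (pos 13) + 2 = pos 15 = 'p'
  'g' (pos 6) + 2 = pos 8 = 'i'
Result: qsktlpi

qsktlpi


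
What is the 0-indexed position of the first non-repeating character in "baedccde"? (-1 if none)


Input: baedccde
Character frequencies:
  'a': 1
  'b': 1
  'c': 2
  'd': 2
  'e': 2
Scanning left to right for freq == 1:
  Position 0 ('b'): unique! => answer = 0

0


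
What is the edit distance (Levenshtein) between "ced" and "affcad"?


Computing edit distance: "ced" -> "affcad"
DP table:
           a    f    f    c    a    d
      0    1    2    3    4    5    6
  c   1    1    2    3    3    4    5
  e   2    2    2    3    4    4    5
  d   3    3    3    3    4    5    4
Edit distance = dp[3][6] = 4

4


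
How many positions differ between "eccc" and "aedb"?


Comparing "eccc" and "aedb" position by position:
  Position 0: 'e' vs 'a' => DIFFER
  Position 1: 'c' vs 'e' => DIFFER
  Position 2: 'c' vs 'd' => DIFFER
  Position 3: 'c' vs 'b' => DIFFER
Positions that differ: 4

4


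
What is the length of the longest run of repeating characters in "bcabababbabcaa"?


Input: "bcabababbabcaa"
Scanning for longest run:
  Position 1 ('c'): new char, reset run to 1
  Position 2 ('a'): new char, reset run to 1
  Position 3 ('b'): new char, reset run to 1
  Position 4 ('a'): new char, reset run to 1
  Position 5 ('b'): new char, reset run to 1
  Position 6 ('a'): new char, reset run to 1
  Position 7 ('b'): new char, reset run to 1
  Position 8 ('b'): continues run of 'b', length=2
  Position 9 ('a'): new char, reset run to 1
  Position 10 ('b'): new char, reset run to 1
  Position 11 ('c'): new char, reset run to 1
  Position 12 ('a'): new char, reset run to 1
  Position 13 ('a'): continues run of 'a', length=2
Longest run: 'b' with length 2

2


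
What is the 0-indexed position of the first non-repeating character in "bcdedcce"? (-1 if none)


Input: bcdedcce
Character frequencies:
  'b': 1
  'c': 3
  'd': 2
  'e': 2
Scanning left to right for freq == 1:
  Position 0 ('b'): unique! => answer = 0

0


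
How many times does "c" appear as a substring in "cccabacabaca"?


Searching for "c" in "cccabacabaca"
Scanning each position:
  Position 0: "c" => MATCH
  Position 1: "c" => MATCH
  Position 2: "c" => MATCH
  Position 3: "a" => no
  Position 4: "b" => no
  Position 5: "a" => no
  Position 6: "c" => MATCH
  Position 7: "a" => no
  Position 8: "b" => no
  Position 9: "a" => no
  Position 10: "c" => MATCH
  Position 11: "a" => no
Total occurrences: 5

5


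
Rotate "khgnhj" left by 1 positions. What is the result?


Input: "khgnhj", rotate left by 1
First 1 characters: "k"
Remaining characters: "hgnhj"
Concatenate remaining + first: "hgnhj" + "k" = "hgnhjk"

hgnhjk


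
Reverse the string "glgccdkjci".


Input: glgccdkjci
Reading characters right to left:
  Position 9: 'i'
  Position 8: 'c'
  Position 7: 'j'
  Position 6: 'k'
  Position 5: 'd'
  Position 4: 'c'
  Position 3: 'c'
  Position 2: 'g'
  Position 1: 'l'
  Position 0: 'g'
Reversed: icjkdccglg

icjkdccglg


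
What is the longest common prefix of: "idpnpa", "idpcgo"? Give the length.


Words: idpnpa, idpcgo
  Position 0: all 'i' => match
  Position 1: all 'd' => match
  Position 2: all 'p' => match
  Position 3: ('n', 'c') => mismatch, stop
LCP = "idp" (length 3)

3


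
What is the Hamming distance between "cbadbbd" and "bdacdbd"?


Comparing "cbadbbd" and "bdacdbd" position by position:
  Position 0: 'c' vs 'b' => differ
  Position 1: 'b' vs 'd' => differ
  Position 2: 'a' vs 'a' => same
  Position 3: 'd' vs 'c' => differ
  Position 4: 'b' vs 'd' => differ
  Position 5: 'b' vs 'b' => same
  Position 6: 'd' vs 'd' => same
Total differences (Hamming distance): 4

4


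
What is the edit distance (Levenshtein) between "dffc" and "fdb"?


Computing edit distance: "dffc" -> "fdb"
DP table:
           f    d    b
      0    1    2    3
  d   1    1    1    2
  f   2    1    2    2
  f   3    2    2    3
  c   4    3    3    3
Edit distance = dp[4][3] = 3

3


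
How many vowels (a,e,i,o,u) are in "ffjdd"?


Input: ffjdd
Checking each character:
  'f' at position 0: consonant
  'f' at position 1: consonant
  'j' at position 2: consonant
  'd' at position 3: consonant
  'd' at position 4: consonant
Total vowels: 0

0


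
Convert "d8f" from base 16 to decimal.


Input: "d8f" in base 16
Positional expansion:
  Digit 'd' (value 13) x 16^2 = 3328
  Digit '8' (value 8) x 16^1 = 128
  Digit 'f' (value 15) x 16^0 = 15
Sum = 3471

3471


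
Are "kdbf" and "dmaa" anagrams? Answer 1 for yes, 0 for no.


Strings: "kdbf", "dmaa"
Sorted first:  bdfk
Sorted second: aadm
Differ at position 0: 'b' vs 'a' => not anagrams

0


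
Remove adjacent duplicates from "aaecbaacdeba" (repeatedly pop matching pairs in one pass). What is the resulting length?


Input: aaecbaacdeba
Stack-based adjacent duplicate removal:
  Read 'a': push. Stack: a
  Read 'a': matches stack top 'a' => pop. Stack: (empty)
  Read 'e': push. Stack: e
  Read 'c': push. Stack: ec
  Read 'b': push. Stack: ecb
  Read 'a': push. Stack: ecba
  Read 'a': matches stack top 'a' => pop. Stack: ecb
  Read 'c': push. Stack: ecbc
  Read 'd': push. Stack: ecbcd
  Read 'e': push. Stack: ecbcde
  Read 'b': push. Stack: ecbcdeb
  Read 'a': push. Stack: ecbcdeba
Final stack: "ecbcdeba" (length 8)

8


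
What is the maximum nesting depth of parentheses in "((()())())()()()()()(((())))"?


Input: "((()())())()()()()()(((())))"
Tracking depth:
  Position 0 '(': depth becomes 1
  Position 1 '(': depth becomes 2
  Position 2 '(': depth becomes 3
  Position 3 ')': depth becomes 2
  Position 4 '(': depth becomes 3
  Position 5 ')': depth becomes 2
  Position 6 ')': depth becomes 1
  Position 7 '(': depth becomes 2
  Position 8 ')': depth becomes 1
  Position 9 ')': depth becomes 0
  Position 10 '(': depth becomes 1
  Position 11 ')': depth becomes 0
  Position 12 '(': depth becomes 1
  Position 13 ')': depth becomes 0
  Position 14 '(': depth becomes 1
  Position 15 ')': depth becomes 0
  Position 16 '(': depth becomes 1
  Position 17 ')': depth becomes 0
  Position 18 '(': depth becomes 1
  Position 19 ')': depth becomes 0
  Position 20 '(': depth becomes 1
  Position 21 '(': depth becomes 2
  Position 22 '(': depth becomes 3
  Position 23 '(': depth becomes 4
  Position 24 ')': depth becomes 3
  Position 25 ')': depth becomes 2
  Position 26 ')': depth becomes 1
  Position 27 ')': depth becomes 0
Maximum depth reached: 4

4


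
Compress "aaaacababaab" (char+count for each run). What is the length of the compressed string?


Input: aaaacababaab
Runs:
  'a' x 4 => "a4"
  'c' x 1 => "c1"
  'a' x 1 => "a1"
  'b' x 1 => "b1"
  'a' x 1 => "a1"
  'b' x 1 => "b1"
  'a' x 2 => "a2"
  'b' x 1 => "b1"
Compressed: "a4c1a1b1a1b1a2b1"
Compressed length: 16

16


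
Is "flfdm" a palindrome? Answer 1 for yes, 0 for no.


Input: flfdm
Reversed: mdflf
  Compare pos 0 ('f') with pos 4 ('m'): MISMATCH
  Compare pos 1 ('l') with pos 3 ('d'): MISMATCH
Result: not a palindrome

0


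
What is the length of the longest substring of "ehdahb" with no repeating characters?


Input: "ehdahb"
Sliding window (track last position of each char):
  Position 0 ('e'): window [0,0] length 1 -- new best
  Position 1 ('h'): window [0,1] length 2 -- new best
  Position 2 ('d'): window [0,2] length 3 -- new best
  Position 3 ('a'): window [0,3] length 4 -- new best
  Position 4 ('h'): repeat (last at 1), move window start to 2
  Position 4 ('h'): window [2,4] length 3
  Position 5 ('b'): window [2,5] length 4
Longest substring with no repeats: "ehda" with length 4

4


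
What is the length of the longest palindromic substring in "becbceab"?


Input: "becbceab"
Checking substrings for palindromes:
  [1:6] "ecbce" (len 5) => palindrome
  [2:5] "cbc" (len 3) => palindrome
Longest palindromic substring: "ecbce" with length 5

5


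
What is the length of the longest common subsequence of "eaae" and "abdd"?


LCS of "eaae" and "abdd"
DP table:
           a    b    d    d
      0    0    0    0    0
  e   0    0    0    0    0
  a   0    1    1    1    1
  a   0    1    1    1    1
  e   0    1    1    1    1
LCS length = dp[4][4] = 1

1


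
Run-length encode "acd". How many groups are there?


Input: acd
Scanning for consecutive runs:
  Group 1: 'a' x 1 (positions 0-0)
  Group 2: 'c' x 1 (positions 1-1)
  Group 3: 'd' x 1 (positions 2-2)
Total groups: 3

3


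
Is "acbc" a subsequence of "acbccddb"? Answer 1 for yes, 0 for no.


Check if "acbc" is a subsequence of "acbccddb"
Greedy scan:
  Position 0 ('a'): matches sub[0] = 'a'
  Position 1 ('c'): matches sub[1] = 'c'
  Position 2 ('b'): matches sub[2] = 'b'
  Position 3 ('c'): matches sub[3] = 'c'
  Position 4 ('c'): no match needed
  Position 5 ('d'): no match needed
  Position 6 ('d'): no match needed
  Position 7 ('b'): no match needed
All 4 characters matched => is a subsequence

1


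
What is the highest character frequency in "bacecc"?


Input: bacecc
Character counts:
  'a': 1
  'b': 1
  'c': 3
  'e': 1
Maximum frequency: 3

3


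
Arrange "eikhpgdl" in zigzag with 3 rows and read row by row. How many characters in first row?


Zigzag "eikhpgdl" into 3 rows:
Placing characters:
  'e' => row 0
  'i' => row 1
  'k' => row 2
  'h' => row 1
  'p' => row 0
  'g' => row 1
  'd' => row 2
  'l' => row 1
Rows:
  Row 0: "ep"
  Row 1: "ihgl"
  Row 2: "kd"
First row length: 2

2


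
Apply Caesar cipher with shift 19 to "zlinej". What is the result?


Caesar cipher: shift "zlinej" by 19
  'z' (pos 25) + 19 = pos 18 = 's'
  'l' (pos 11) + 19 = pos 4 = 'e'
  'i' (pos 8) + 19 = pos 1 = 'b'
  'n' (pos 13) + 19 = pos 6 = 'g'
  'e' (pos 4) + 19 = pos 23 = 'x'
  'j' (pos 9) + 19 = pos 2 = 'c'
Result: sebgxc

sebgxc


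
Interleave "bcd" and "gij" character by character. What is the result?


Interleaving "bcd" and "gij":
  Position 0: 'b' from first, 'g' from second => "bg"
  Position 1: 'c' from first, 'i' from second => "ci"
  Position 2: 'd' from first, 'j' from second => "dj"
Result: bgcidj

bgcidj


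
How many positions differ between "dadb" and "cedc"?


Comparing "dadb" and "cedc" position by position:
  Position 0: 'd' vs 'c' => DIFFER
  Position 1: 'a' vs 'e' => DIFFER
  Position 2: 'd' vs 'd' => same
  Position 3: 'b' vs 'c' => DIFFER
Positions that differ: 3

3


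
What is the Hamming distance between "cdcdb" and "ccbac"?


Comparing "cdcdb" and "ccbac" position by position:
  Position 0: 'c' vs 'c' => same
  Position 1: 'd' vs 'c' => differ
  Position 2: 'c' vs 'b' => differ
  Position 3: 'd' vs 'a' => differ
  Position 4: 'b' vs 'c' => differ
Total differences (Hamming distance): 4

4


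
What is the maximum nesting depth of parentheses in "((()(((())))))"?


Input: "((()(((())))))"
Tracking depth:
  Position 0 '(': depth becomes 1
  Position 1 '(': depth becomes 2
  Position 2 '(': depth becomes 3
  Position 3 ')': depth becomes 2
  Position 4 '(': depth becomes 3
  Position 5 '(': depth becomes 4
  Position 6 '(': depth becomes 5
  Position 7 '(': depth becomes 6
  Position 8 ')': depth becomes 5
  Position 9 ')': depth becomes 4
  Position 10 ')': depth becomes 3
  Position 11 ')': depth becomes 2
  Position 12 ')': depth becomes 1
  Position 13 ')': depth becomes 0
Maximum depth reached: 6

6


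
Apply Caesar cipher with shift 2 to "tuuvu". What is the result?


Caesar cipher: shift "tuuvu" by 2
  't' (pos 19) + 2 = pos 21 = 'v'
  'u' (pos 20) + 2 = pos 22 = 'w'
  'u' (pos 20) + 2 = pos 22 = 'w'
  'v' (pos 21) + 2 = pos 23 = 'x'
  'u' (pos 20) + 2 = pos 22 = 'w'
Result: vwwxw

vwwxw


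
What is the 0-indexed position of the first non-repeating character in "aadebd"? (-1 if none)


Input: aadebd
Character frequencies:
  'a': 2
  'b': 1
  'd': 2
  'e': 1
Scanning left to right for freq == 1:
  Position 0 ('a'): freq=2, skip
  Position 1 ('a'): freq=2, skip
  Position 2 ('d'): freq=2, skip
  Position 3 ('e'): unique! => answer = 3

3


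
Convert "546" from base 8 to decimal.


Input: "546" in base 8
Positional expansion:
  Digit '5' (value 5) x 8^2 = 320
  Digit '4' (value 4) x 8^1 = 32
  Digit '6' (value 6) x 8^0 = 6
Sum = 358

358


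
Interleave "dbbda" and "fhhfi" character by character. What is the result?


Interleaving "dbbda" and "fhhfi":
  Position 0: 'd' from first, 'f' from second => "df"
  Position 1: 'b' from first, 'h' from second => "bh"
  Position 2: 'b' from first, 'h' from second => "bh"
  Position 3: 'd' from first, 'f' from second => "df"
  Position 4: 'a' from first, 'i' from second => "ai"
Result: dfbhbhdfai

dfbhbhdfai


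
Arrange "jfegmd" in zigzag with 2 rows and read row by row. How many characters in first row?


Zigzag "jfegmd" into 2 rows:
Placing characters:
  'j' => row 0
  'f' => row 1
  'e' => row 0
  'g' => row 1
  'm' => row 0
  'd' => row 1
Rows:
  Row 0: "jem"
  Row 1: "fgd"
First row length: 3

3


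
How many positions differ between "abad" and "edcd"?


Comparing "abad" and "edcd" position by position:
  Position 0: 'a' vs 'e' => DIFFER
  Position 1: 'b' vs 'd' => DIFFER
  Position 2: 'a' vs 'c' => DIFFER
  Position 3: 'd' vs 'd' => same
Positions that differ: 3

3


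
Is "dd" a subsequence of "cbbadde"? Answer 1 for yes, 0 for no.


Check if "dd" is a subsequence of "cbbadde"
Greedy scan:
  Position 0 ('c'): no match needed
  Position 1 ('b'): no match needed
  Position 2 ('b'): no match needed
  Position 3 ('a'): no match needed
  Position 4 ('d'): matches sub[0] = 'd'
  Position 5 ('d'): matches sub[1] = 'd'
  Position 6 ('e'): no match needed
All 2 characters matched => is a subsequence

1


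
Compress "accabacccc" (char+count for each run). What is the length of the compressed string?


Input: accabacccc
Runs:
  'a' x 1 => "a1"
  'c' x 2 => "c2"
  'a' x 1 => "a1"
  'b' x 1 => "b1"
  'a' x 1 => "a1"
  'c' x 4 => "c4"
Compressed: "a1c2a1b1a1c4"
Compressed length: 12

12


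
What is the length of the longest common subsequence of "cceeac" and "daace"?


LCS of "cceeac" and "daace"
DP table:
           d    a    a    c    e
      0    0    0    0    0    0
  c   0    0    0    0    1    1
  c   0    0    0    0    1    1
  e   0    0    0    0    1    2
  e   0    0    0    0    1    2
  a   0    0    1    1    1    2
  c   0    0    1    1    2    2
LCS length = dp[6][5] = 2

2


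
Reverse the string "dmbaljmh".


Input: dmbaljmh
Reading characters right to left:
  Position 7: 'h'
  Position 6: 'm'
  Position 5: 'j'
  Position 4: 'l'
  Position 3: 'a'
  Position 2: 'b'
  Position 1: 'm'
  Position 0: 'd'
Reversed: hmjlabmd

hmjlabmd


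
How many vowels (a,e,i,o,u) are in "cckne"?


Input: cckne
Checking each character:
  'c' at position 0: consonant
  'c' at position 1: consonant
  'k' at position 2: consonant
  'n' at position 3: consonant
  'e' at position 4: vowel (running total: 1)
Total vowels: 1

1


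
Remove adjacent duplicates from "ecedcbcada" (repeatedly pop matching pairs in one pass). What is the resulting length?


Input: ecedcbcada
Stack-based adjacent duplicate removal:
  Read 'e': push. Stack: e
  Read 'c': push. Stack: ec
  Read 'e': push. Stack: ece
  Read 'd': push. Stack: eced
  Read 'c': push. Stack: ecedc
  Read 'b': push. Stack: ecedcb
  Read 'c': push. Stack: ecedcbc
  Read 'a': push. Stack: ecedcbca
  Read 'd': push. Stack: ecedcbcad
  Read 'a': push. Stack: ecedcbcada
Final stack: "ecedcbcada" (length 10)

10


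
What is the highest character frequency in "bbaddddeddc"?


Input: bbaddddeddc
Character counts:
  'a': 1
  'b': 2
  'c': 1
  'd': 6
  'e': 1
Maximum frequency: 6

6


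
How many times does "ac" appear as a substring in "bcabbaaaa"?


Searching for "ac" in "bcabbaaaa"
Scanning each position:
  Position 0: "bc" => no
  Position 1: "ca" => no
  Position 2: "ab" => no
  Position 3: "bb" => no
  Position 4: "ba" => no
  Position 5: "aa" => no
  Position 6: "aa" => no
  Position 7: "aa" => no
Total occurrences: 0

0


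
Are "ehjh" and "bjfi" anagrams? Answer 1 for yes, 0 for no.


Strings: "ehjh", "bjfi"
Sorted first:  ehhj
Sorted second: bfij
Differ at position 0: 'e' vs 'b' => not anagrams

0


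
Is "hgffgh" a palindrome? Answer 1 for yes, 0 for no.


Input: hgffgh
Reversed: hgffgh
  Compare pos 0 ('h') with pos 5 ('h'): match
  Compare pos 1 ('g') with pos 4 ('g'): match
  Compare pos 2 ('f') with pos 3 ('f'): match
Result: palindrome

1


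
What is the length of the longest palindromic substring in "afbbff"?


Input: "afbbff"
Checking substrings for palindromes:
  [1:5] "fbbf" (len 4) => palindrome
  [2:4] "bb" (len 2) => palindrome
  [4:6] "ff" (len 2) => palindrome
Longest palindromic substring: "fbbf" with length 4

4


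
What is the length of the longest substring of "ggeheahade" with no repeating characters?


Input: "ggeheahade"
Sliding window (track last position of each char):
  Position 0 ('g'): window [0,0] length 1 -- new best
  Position 1 ('g'): repeat (last at 0), move window start to 1
  Position 1 ('g'): window [1,1] length 1
  Position 2 ('e'): window [1,2] length 2 -- new best
  Position 3 ('h'): window [1,3] length 3 -- new best
  Position 4 ('e'): repeat (last at 2), move window start to 3
  Position 4 ('e'): window [3,4] length 2
  Position 5 ('a'): window [3,5] length 3
  Position 6 ('h'): repeat (last at 3), move window start to 4
  Position 6 ('h'): window [4,6] length 3
  Position 7 ('a'): repeat (last at 5), move window start to 6
  Position 7 ('a'): window [6,7] length 2
  Position 8 ('d'): window [6,8] length 3
  Position 9 ('e'): window [6,9] length 4 -- new best
Longest substring with no repeats: "hade" with length 4

4


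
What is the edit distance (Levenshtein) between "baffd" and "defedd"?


Computing edit distance: "baffd" -> "defedd"
DP table:
           d    e    f    e    d    d
      0    1    2    3    4    5    6
  b   1    1    2    3    4    5    6
  a   2    2    2    3    4    5    6
  f   3    3    3    2    3    4    5
  f   4    4    4    3    3    4    5
  d   5    4    5    4    4    3    4
Edit distance = dp[5][6] = 4

4


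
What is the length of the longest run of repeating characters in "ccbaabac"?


Input: "ccbaabac"
Scanning for longest run:
  Position 1 ('c'): continues run of 'c', length=2
  Position 2 ('b'): new char, reset run to 1
  Position 3 ('a'): new char, reset run to 1
  Position 4 ('a'): continues run of 'a', length=2
  Position 5 ('b'): new char, reset run to 1
  Position 6 ('a'): new char, reset run to 1
  Position 7 ('c'): new char, reset run to 1
Longest run: 'c' with length 2

2


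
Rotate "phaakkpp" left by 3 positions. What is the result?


Input: "phaakkpp", rotate left by 3
First 3 characters: "pha"
Remaining characters: "akkpp"
Concatenate remaining + first: "akkpp" + "pha" = "akkpppha"

akkpppha


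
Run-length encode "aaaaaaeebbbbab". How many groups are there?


Input: aaaaaaeebbbbab
Scanning for consecutive runs:
  Group 1: 'a' x 6 (positions 0-5)
  Group 2: 'e' x 2 (positions 6-7)
  Group 3: 'b' x 4 (positions 8-11)
  Group 4: 'a' x 1 (positions 12-12)
  Group 5: 'b' x 1 (positions 13-13)
Total groups: 5

5


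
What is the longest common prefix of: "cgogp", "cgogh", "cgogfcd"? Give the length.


Words: cgogp, cgogh, cgogfcd
  Position 0: all 'c' => match
  Position 1: all 'g' => match
  Position 2: all 'o' => match
  Position 3: all 'g' => match
  Position 4: ('p', 'h', 'f') => mismatch, stop
LCP = "cgog" (length 4)

4


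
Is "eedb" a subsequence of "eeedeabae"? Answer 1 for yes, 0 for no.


Check if "eedb" is a subsequence of "eeedeabae"
Greedy scan:
  Position 0 ('e'): matches sub[0] = 'e'
  Position 1 ('e'): matches sub[1] = 'e'
  Position 2 ('e'): no match needed
  Position 3 ('d'): matches sub[2] = 'd'
  Position 4 ('e'): no match needed
  Position 5 ('a'): no match needed
  Position 6 ('b'): matches sub[3] = 'b'
  Position 7 ('a'): no match needed
  Position 8 ('e'): no match needed
All 4 characters matched => is a subsequence

1


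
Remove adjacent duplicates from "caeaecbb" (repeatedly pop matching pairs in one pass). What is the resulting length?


Input: caeaecbb
Stack-based adjacent duplicate removal:
  Read 'c': push. Stack: c
  Read 'a': push. Stack: ca
  Read 'e': push. Stack: cae
  Read 'a': push. Stack: caea
  Read 'e': push. Stack: caeae
  Read 'c': push. Stack: caeaec
  Read 'b': push. Stack: caeaecb
  Read 'b': matches stack top 'b' => pop. Stack: caeaec
Final stack: "caeaec" (length 6)

6


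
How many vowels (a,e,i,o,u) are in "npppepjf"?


Input: npppepjf
Checking each character:
  'n' at position 0: consonant
  'p' at position 1: consonant
  'p' at position 2: consonant
  'p' at position 3: consonant
  'e' at position 4: vowel (running total: 1)
  'p' at position 5: consonant
  'j' at position 6: consonant
  'f' at position 7: consonant
Total vowels: 1

1


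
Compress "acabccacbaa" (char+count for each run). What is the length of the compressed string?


Input: acabccacbaa
Runs:
  'a' x 1 => "a1"
  'c' x 1 => "c1"
  'a' x 1 => "a1"
  'b' x 1 => "b1"
  'c' x 2 => "c2"
  'a' x 1 => "a1"
  'c' x 1 => "c1"
  'b' x 1 => "b1"
  'a' x 2 => "a2"
Compressed: "a1c1a1b1c2a1c1b1a2"
Compressed length: 18

18


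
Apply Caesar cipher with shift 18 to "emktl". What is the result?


Caesar cipher: shift "emktl" by 18
  'e' (pos 4) + 18 = pos 22 = 'w'
  'm' (pos 12) + 18 = pos 4 = 'e'
  'k' (pos 10) + 18 = pos 2 = 'c'
  't' (pos 19) + 18 = pos 11 = 'l'
  'l' (pos 11) + 18 = pos 3 = 'd'
Result: wecld

wecld


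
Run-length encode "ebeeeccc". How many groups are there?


Input: ebeeeccc
Scanning for consecutive runs:
  Group 1: 'e' x 1 (positions 0-0)
  Group 2: 'b' x 1 (positions 1-1)
  Group 3: 'e' x 3 (positions 2-4)
  Group 4: 'c' x 3 (positions 5-7)
Total groups: 4

4


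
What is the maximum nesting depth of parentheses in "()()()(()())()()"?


Input: "()()()(()())()()"
Tracking depth:
  Position 0 '(': depth becomes 1
  Position 1 ')': depth becomes 0
  Position 2 '(': depth becomes 1
  Position 3 ')': depth becomes 0
  Position 4 '(': depth becomes 1
  Position 5 ')': depth becomes 0
  Position 6 '(': depth becomes 1
  Position 7 '(': depth becomes 2
  Position 8 ')': depth becomes 1
  Position 9 '(': depth becomes 2
  Position 10 ')': depth becomes 1
  Position 11 ')': depth becomes 0
  Position 12 '(': depth becomes 1
  Position 13 ')': depth becomes 0
  Position 14 '(': depth becomes 1
  Position 15 ')': depth becomes 0
Maximum depth reached: 2

2


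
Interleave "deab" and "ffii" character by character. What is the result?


Interleaving "deab" and "ffii":
  Position 0: 'd' from first, 'f' from second => "df"
  Position 1: 'e' from first, 'f' from second => "ef"
  Position 2: 'a' from first, 'i' from second => "ai"
  Position 3: 'b' from first, 'i' from second => "bi"
Result: dfefaibi

dfefaibi


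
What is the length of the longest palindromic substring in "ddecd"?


Input: "ddecd"
Checking substrings for palindromes:
  [0:2] "dd" (len 2) => palindrome
Longest palindromic substring: "dd" with length 2

2


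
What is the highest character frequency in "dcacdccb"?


Input: dcacdccb
Character counts:
  'a': 1
  'b': 1
  'c': 4
  'd': 2
Maximum frequency: 4

4


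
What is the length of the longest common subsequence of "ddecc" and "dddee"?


LCS of "ddecc" and "dddee"
DP table:
           d    d    d    e    e
      0    0    0    0    0    0
  d   0    1    1    1    1    1
  d   0    1    2    2    2    2
  e   0    1    2    2    3    3
  c   0    1    2    2    3    3
  c   0    1    2    2    3    3
LCS length = dp[5][5] = 3

3


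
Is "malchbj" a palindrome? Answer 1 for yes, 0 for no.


Input: malchbj
Reversed: jbhclam
  Compare pos 0 ('m') with pos 6 ('j'): MISMATCH
  Compare pos 1 ('a') with pos 5 ('b'): MISMATCH
  Compare pos 2 ('l') with pos 4 ('h'): MISMATCH
Result: not a palindrome

0


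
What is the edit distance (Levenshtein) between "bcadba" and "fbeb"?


Computing edit distance: "bcadba" -> "fbeb"
DP table:
           f    b    e    b
      0    1    2    3    4
  b   1    1    1    2    3
  c   2    2    2    2    3
  a   3    3    3    3    3
  d   4    4    4    4    4
  b   5    5    4    5    4
  a   6    6    5    5    5
Edit distance = dp[6][4] = 5

5
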